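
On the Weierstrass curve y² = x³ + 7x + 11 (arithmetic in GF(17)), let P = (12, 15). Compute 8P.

(12, 15)

Double-and-add on 8 = (1000)₂. Start with P = (12, 15) for the leading 1-bit.
double: tangent at (12, 15): λ = (3·12² + 7)/(2·15) ≡ 14/13. 13⁻¹ ≡ 4 (mod 17) since 13·4 = 52 ≡ 1, so λ ≡ 14·4 ≡ 5.
  x = λ² - 12 - 12 = 25 - 24 ≡ 1; y = λ·(12 - 1) - 15 ≡ 6. → (1, 6)
double: tangent at (1, 6): λ = (3·1² + 7)/(2·6) ≡ 10/12. 12⁻¹ ≡ 10 (mod 17), so λ ≡ 10·10 ≡ 15.
  x = λ² - 1 - 1 = 225 - 2 ≡ 2; y = λ·(1 - 2) - 6 ≡ 13. → (2, 13)
double: tangent at (2, 13): λ = (3·2² + 7)/(2·13) ≡ 2/9. 9⁻¹ ≡ 2 (mod 17), so λ ≡ 2·2 ≡ 4.
  x = λ² - 2 - 2 = 16 - 4 ≡ 12; y = λ·(2 - 12) - 13 ≡ 15. → (12, 15)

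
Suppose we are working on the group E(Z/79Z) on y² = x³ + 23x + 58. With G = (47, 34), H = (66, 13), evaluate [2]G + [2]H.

First 2G:
Repeated addition: build up to 2G.
2G: tangent at (47, 34): λ = (3·47² + 23)/(2·34) ≡ 14/68. 68⁻¹ ≡ 43 (mod 79), so λ ≡ 14·43 ≡ 49.
  x = λ² - 47 - 47 = 2401 - 94 ≡ 16; y = λ·(47 - 16) - 34 ≡ 63. → (16, 63)
2G = (16, 63).
Next 2H:
Repeated addition: build up to 2H.
2H: tangent at (66, 13): λ = (3·66² + 23)/(2·13) ≡ 56/26. 26⁻¹ ≡ 76 (mod 79) since 26·76 = 1976 ≡ 1, so λ ≡ 56·76 ≡ 69.
  x = λ² - 66 - 66 = 4761 - 132 ≡ 47; y = λ·(66 - 47) - 13 ≡ 34. → (47, 34)
2H = (47, 34).
Finally 2G + 2H:
(16, 63) + (47, 34). λ = (34 - 63)/(47 - 16) ≡ 50/31 mod 79. 31⁻¹ ≡ 51 (mod 79) since 31·51 = 1581 ≡ 1, so λ ≡ 22.
  x = λ² - 16 - 47 = 484 - 63 ≡ 26; y = λ·(16 - 26) - 63 ≡ 33. → (26, 33)

(26, 33)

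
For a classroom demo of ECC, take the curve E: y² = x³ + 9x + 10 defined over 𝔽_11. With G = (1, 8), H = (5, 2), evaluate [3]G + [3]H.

(10, 0)

First 3G:
Repeated addition: build up to 3G.
2G: tangent at (1, 8): λ = (3·1² + 9)/(2·8) ≡ 1/5. 5⁻¹ ≡ 9 (mod 11), so λ ≡ 1·9 ≡ 9.
  x = λ² - 1 - 1 = 81 - 2 ≡ 2; y = λ·(1 - 2) - 8 ≡ 5. → (2, 5)
3G: (2, 5) + (1, 8). λ = (8 - 5)/(1 - 2) ≡ 3/10 mod 11. 10⁻¹ ≡ 10 (mod 11), so λ ≡ 8.
  x = λ² - 2 - 1 = 64 - 3 ≡ 6; y = λ·(2 - 6) - 5 ≡ 7. → (6, 7)
3G = (6, 7).
Next 3H:
Repeated addition: build up to 3H.
2H: tangent at (5, 2): λ = (3·5² + 9)/(2·2) ≡ 7/4. 4⁻¹ ≡ 3 (mod 11), so λ ≡ 7·3 ≡ 10.
  x = λ² - 5 - 5 = 100 - 10 ≡ 2; y = λ·(5 - 2) - 2 ≡ 6. → (2, 6)
3H: (2, 6) + (5, 2). λ = (2 - 6)/(5 - 2) ≡ 7/3 mod 11. 3⁻¹ ≡ 4 (mod 11), so λ ≡ 6.
  x = λ² - 2 - 5 = 36 - 7 ≡ 7; y = λ·(2 - 7) - 6 ≡ 8. → (7, 8)
3H = (7, 8).
Finally 3G + 3H:
(6, 7) + (7, 8). λ = (8 - 7)/(7 - 6) ≡ 1/1 mod 11. 1⁻¹ ≡ 1 (mod 11) since 1·1 = 1 ≡ 1, so λ ≡ 1.
  x = λ² - 6 - 7 = 1 - 13 ≡ 10; y = λ·(6 - 10) - 7 ≡ 0. → (10, 0)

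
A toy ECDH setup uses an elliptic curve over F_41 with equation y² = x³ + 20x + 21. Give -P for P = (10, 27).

(10, 14)

-(10, 27) = (10, -27 mod 41) = (10, 14).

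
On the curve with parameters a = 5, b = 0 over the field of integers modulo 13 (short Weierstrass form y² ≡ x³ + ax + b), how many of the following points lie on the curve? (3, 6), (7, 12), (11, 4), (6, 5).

2

(3, 6): 6² ≡ 10, rhs ≡ 3 → off.
(7, 12): 12² ≡ 1, rhs ≡ 1 → on.
(11, 4): 4² ≡ 3, rhs ≡ 8 → off.
(6, 5): 5² ≡ 12, rhs ≡ 12 → on.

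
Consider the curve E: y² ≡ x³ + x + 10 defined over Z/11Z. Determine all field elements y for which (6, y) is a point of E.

x³ + 1x + 10 = 232 ≡ 1 (mod 11).
Square roots of 1 mod 11: 1 and 10 (since 1² = 1 ≡ 1).

1, 10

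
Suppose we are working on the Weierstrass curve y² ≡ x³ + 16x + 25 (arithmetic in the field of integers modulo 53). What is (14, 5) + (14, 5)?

(31, 7)

tangent at (14, 5): λ = (3·14² + 16)/(2·5) ≡ 21/10. 10⁻¹ ≡ 16 (mod 53) since 10·16 = 160 ≡ 1, so λ ≡ 21·16 ≡ 18.
  x = λ² - 14 - 14 = 324 - 28 ≡ 31; y = λ·(14 - 31) - 5 ≡ 7. → (31, 7)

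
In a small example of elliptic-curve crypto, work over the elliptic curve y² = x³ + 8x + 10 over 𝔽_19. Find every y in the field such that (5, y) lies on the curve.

2, 17

x³ + 8x + 10 = 175 ≡ 4 (mod 19).
Square roots of 4 mod 19: 2 and 17 (since 2² = 4 ≡ 4).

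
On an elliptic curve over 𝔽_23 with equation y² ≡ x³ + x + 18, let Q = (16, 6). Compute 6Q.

(10, 19)

Repeated addition: build up to 6Q.
2Q: tangent at (16, 6): λ = (3·16² + 1)/(2·6) ≡ 10/12. 12⁻¹ ≡ 2 (mod 23), so λ ≡ 10·2 ≡ 20.
  x = λ² - 16 - 16 = 400 - 32 ≡ 0; y = λ·(16 - 0) - 6 ≡ 15. → (0, 15)
3Q: (0, 15) + (16, 6). λ = (6 - 15)/(16 - 0) ≡ 14/16 mod 23. 16⁻¹ ≡ 13 (mod 23), so λ ≡ 21.
  x = λ² - 0 - 16 = 441 - 16 ≡ 11; y = λ·(0 - 11) - 15 ≡ 7. → (11, 7)
4Q: (11, 7) + (16, 6). λ = (6 - 7)/(16 - 11) ≡ 22/5 mod 23. 5⁻¹ ≡ 14 (mod 23) since 5·14 = 70 ≡ 1, so λ ≡ 9.
  x = λ² - 11 - 16 = 81 - 27 ≡ 8; y = λ·(11 - 8) - 7 ≡ 20. → (8, 20)
5Q: (8, 20) + (16, 6). λ = (6 - 20)/(16 - 8) ≡ 9/8 mod 23. 8⁻¹ ≡ 3 (mod 23), so λ ≡ 4.
  x = λ² - 8 - 16 = 16 - 24 ≡ 15; y = λ·(8 - 15) - 20 ≡ 21. → (15, 21)
6Q: (15, 21) + (16, 6). λ = (6 - 21)/(16 - 15) ≡ 8/1 mod 23. 1⁻¹ ≡ 1 (mod 23) since 1·1 = 1 ≡ 1, so λ ≡ 8.
  x = λ² - 15 - 16 = 64 - 31 ≡ 10; y = λ·(15 - 10) - 21 ≡ 19. → (10, 19)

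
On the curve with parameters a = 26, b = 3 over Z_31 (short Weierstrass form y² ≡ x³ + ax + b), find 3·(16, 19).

(12, 20)

Write P = (16, 19).
Repeated addition: build up to 3P.
2P: tangent at (16, 19): λ = (3·16² + 26)/(2·19) ≡ 19/7. 7⁻¹ ≡ 9 (mod 31), so λ ≡ 19·9 ≡ 16.
  x = λ² - 16 - 16 = 256 - 32 ≡ 7; y = λ·(16 - 7) - 19 ≡ 1. → (7, 1)
3P: (7, 1) + (16, 19). λ = (19 - 1)/(16 - 7) ≡ 18/9 mod 31. 9⁻¹ ≡ 7 (mod 31) since 9·7 = 63 ≡ 1, so λ ≡ 2.
  x = λ² - 7 - 16 = 4 - 23 ≡ 12; y = λ·(7 - 12) - 1 ≡ 20. → (12, 20)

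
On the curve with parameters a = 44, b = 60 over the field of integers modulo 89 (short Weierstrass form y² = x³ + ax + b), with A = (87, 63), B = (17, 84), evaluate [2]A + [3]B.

O

First 2A:
Repeated addition: build up to 2A.
2A: tangent at (87, 63): λ = (3·87² + 44)/(2·63) ≡ 56/37. 37⁻¹ ≡ 77 (mod 89) since 37·77 = 2849 ≡ 1, so λ ≡ 56·77 ≡ 40.
  x = λ² - 87 - 87 = 1600 - 174 ≡ 2; y = λ·(87 - 2) - 63 ≡ 44. → (2, 44)
2A = (2, 44).
Next 3B:
Repeated addition: build up to 3B.
2B: tangent at (17, 84): λ = (3·17² + 44)/(2·84) ≡ 21/79. 79⁻¹ ≡ 80 (mod 89), so λ ≡ 21·80 ≡ 78.
  x = λ² - 17 - 17 = 6084 - 34 ≡ 87; y = λ·(17 - 87) - 84 ≡ 63. → (87, 63)
3B: (87, 63) + (17, 84). λ = (84 - 63)/(17 - 87) ≡ 21/19 mod 89. 19⁻¹ ≡ 75 (mod 89), so λ ≡ 62.
  x = λ² - 87 - 17 = 3844 - 104 ≡ 2; y = λ·(87 - 2) - 63 ≡ 45. → (2, 45)
3B = (2, 45).
Finally 2A + 3B:
(2, 44) + (2, 45): same x and y₁ ≡ -y₂, so the sum is O.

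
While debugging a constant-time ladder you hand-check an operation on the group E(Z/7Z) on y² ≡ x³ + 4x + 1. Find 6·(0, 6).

(0, 6)

Write G = (0, 6).
Double-and-add on 6 = (110)₂. Start with G = (0, 6) for the leading 1-bit.
double: tangent at (0, 6): λ = (3·0² + 4)/(2·6) ≡ 4/5. 5⁻¹ ≡ 3 (mod 7), so λ ≡ 4·3 ≡ 5.
  x = λ² - 0 - 0 = 25 - 0 ≡ 4; y = λ·(0 - 4) - 6 ≡ 2. → (4, 2)
add G: (4, 2) + (0, 6). λ = (6 - 2)/(0 - 4) ≡ 4/3 mod 7. 3⁻¹ ≡ 5 (mod 7), so λ ≡ 6.
  x = λ² - 4 - 0 = 36 - 4 ≡ 4; y = λ·(4 - 4) - 2 ≡ 5. → (4, 5)
double: tangent at (4, 5): λ = (3·4² + 4)/(2·5) ≡ 3/3. 3⁻¹ ≡ 5 (mod 7), so λ ≡ 3·5 ≡ 1.
  x = λ² - 4 - 4 = 1 - 8 ≡ 0; y = λ·(4 - 0) - 5 ≡ 6. → (0, 6)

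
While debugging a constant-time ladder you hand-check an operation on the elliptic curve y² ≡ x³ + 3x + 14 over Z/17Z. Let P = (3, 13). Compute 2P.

(7, 2)

tangent at (3, 13): λ = (3·3² + 3)/(2·13) ≡ 13/9. 9⁻¹ ≡ 2 (mod 17), so λ ≡ 13·2 ≡ 9.
  x = λ² - 3 - 3 = 81 - 6 ≡ 7; y = λ·(3 - 7) - 13 ≡ 2. → (7, 2)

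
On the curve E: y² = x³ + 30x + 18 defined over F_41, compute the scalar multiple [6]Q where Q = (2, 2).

(33, 39)

Double-and-add on 6 = (110)₂. Start with Q = (2, 2) for the leading 1-bit.
double: tangent at (2, 2): λ = (3·2² + 30)/(2·2) ≡ 1/4. 4⁻¹ ≡ 31 (mod 41) since 4·31 = 124 ≡ 1, so λ ≡ 1·31 ≡ 31.
  x = λ² - 2 - 2 = 961 - 4 ≡ 14; y = λ·(2 - 14) - 2 ≡ 36. → (14, 36)
add Q: (14, 36) + (2, 2). λ = (2 - 36)/(2 - 14) ≡ 7/29 mod 41. 29⁻¹ ≡ 17 (mod 41) since 29·17 = 493 ≡ 1, so λ ≡ 37.
  x = λ² - 14 - 2 = 1369 - 16 ≡ 0; y = λ·(14 - 0) - 36 ≡ 31. → (0, 31)
double: tangent at (0, 31): λ = (3·0² + 30)/(2·31) ≡ 30/21. 21⁻¹ ≡ 2 (mod 41), so λ ≡ 30·2 ≡ 19.
  x = λ² - 0 - 0 = 361 - 0 ≡ 33; y = λ·(0 - 33) - 31 ≡ 39. → (33, 39)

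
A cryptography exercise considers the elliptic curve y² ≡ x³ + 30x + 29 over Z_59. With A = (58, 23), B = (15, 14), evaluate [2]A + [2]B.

(14, 19)

First 2A:
Repeated addition: build up to 2A.
2A: tangent at (58, 23): λ = (3·58² + 30)/(2·23) ≡ 33/46. 46⁻¹ ≡ 9 (mod 59), so λ ≡ 33·9 ≡ 2.
  x = λ² - 58 - 58 = 4 - 116 ≡ 6; y = λ·(58 - 6) - 23 ≡ 22. → (6, 22)
2A = (6, 22).
Next 2B:
Repeated addition: build up to 2B.
2B: tangent at (15, 14): λ = (3·15² + 30)/(2·14) ≡ 56/28. 28⁻¹ ≡ 19 (mod 59) since 28·19 = 532 ≡ 1, so λ ≡ 56·19 ≡ 2.
  x = λ² - 15 - 15 = 4 - 30 ≡ 33; y = λ·(15 - 33) - 14 ≡ 9. → (33, 9)
2B = (33, 9).
Finally 2A + 2B:
(6, 22) + (33, 9). λ = (9 - 22)/(33 - 6) ≡ 46/27 mod 59. 27⁻¹ ≡ 35 (mod 59) since 27·35 = 945 ≡ 1, so λ ≡ 17.
  x = λ² - 6 - 33 = 289 - 39 ≡ 14; y = λ·(6 - 14) - 22 ≡ 19. → (14, 19)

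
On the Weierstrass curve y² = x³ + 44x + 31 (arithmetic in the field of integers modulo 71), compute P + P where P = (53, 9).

(41, 53)

tangent at (53, 9): λ = (3·53² + 44)/(2·9) ≡ 22/18. 18⁻¹ ≡ 4 (mod 71), so λ ≡ 22·4 ≡ 17.
  x = λ² - 53 - 53 = 289 - 106 ≡ 41; y = λ·(53 - 41) - 9 ≡ 53. → (41, 53)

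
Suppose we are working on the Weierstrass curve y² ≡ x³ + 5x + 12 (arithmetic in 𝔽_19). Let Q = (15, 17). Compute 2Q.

(9, 8)

tangent at (15, 17): λ = (3·15² + 5)/(2·17) ≡ 15/15. 15⁻¹ ≡ 14 (mod 19), so λ ≡ 15·14 ≡ 1.
  x = λ² - 15 - 15 = 1 - 30 ≡ 9; y = λ·(15 - 9) - 17 ≡ 8. → (9, 8)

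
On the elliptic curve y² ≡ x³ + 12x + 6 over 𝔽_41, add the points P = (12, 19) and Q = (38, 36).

(28, 21)

(12, 19) + (38, 36). λ = (36 - 19)/(38 - 12) ≡ 17/26 mod 41. 26⁻¹ ≡ 30 (mod 41), so λ ≡ 18.
  x = λ² - 12 - 38 = 324 - 50 ≡ 28; y = λ·(12 - 28) - 19 ≡ 21. → (28, 21)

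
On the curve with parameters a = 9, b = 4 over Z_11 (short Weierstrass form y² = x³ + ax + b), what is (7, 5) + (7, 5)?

(1, 5)

tangent at (7, 5): λ = (3·7² + 9)/(2·5) ≡ 2/10. 10⁻¹ ≡ 10 (mod 11), so λ ≡ 2·10 ≡ 9.
  x = λ² - 7 - 7 = 81 - 14 ≡ 1; y = λ·(7 - 1) - 5 ≡ 5. → (1, 5)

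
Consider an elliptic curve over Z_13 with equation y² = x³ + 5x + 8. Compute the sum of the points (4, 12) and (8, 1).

(11, 4)

(4, 12) + (8, 1). λ = (1 - 12)/(8 - 4) ≡ 2/4 mod 13. 4⁻¹ ≡ 10 (mod 13) since 4·10 = 40 ≡ 1, so λ ≡ 7.
  x = λ² - 4 - 8 = 49 - 12 ≡ 11; y = λ·(4 - 11) - 12 ≡ 4. → (11, 4)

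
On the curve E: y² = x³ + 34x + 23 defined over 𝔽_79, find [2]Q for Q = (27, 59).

tangent at (27, 59): λ = (3·27² + 34)/(2·59) ≡ 9/39. 39⁻¹ ≡ 77 (mod 79), so λ ≡ 9·77 ≡ 61.
  x = λ² - 27 - 27 = 3721 - 54 ≡ 33; y = λ·(27 - 33) - 59 ≡ 49. → (33, 49)

(33, 49)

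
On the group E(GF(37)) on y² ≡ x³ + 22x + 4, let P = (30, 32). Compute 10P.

(21, 12)

Double-and-add on 10 = (1010)₂. Start with P = (30, 32) for the leading 1-bit.
double: tangent at (30, 32): λ = (3·30² + 22)/(2·32) ≡ 21/27. 27⁻¹ ≡ 11 (mod 37), so λ ≡ 21·11 ≡ 9.
  x = λ² - 30 - 30 = 81 - 60 ≡ 21; y = λ·(30 - 21) - 32 ≡ 12. → (21, 12)
double: tangent at (21, 12): λ = (3·21² + 22)/(2·12) ≡ 13/24. 24⁻¹ ≡ 17 (mod 37) since 24·17 = 408 ≡ 1, so λ ≡ 13·17 ≡ 36.
  x = λ² - 21 - 21 = 1296 - 42 ≡ 33; y = λ·(21 - 33) - 12 ≡ 0. → (33, 0)
add P: (33, 0) + (30, 32). λ = (32 - 0)/(30 - 33) ≡ 32/34 mod 37. 34⁻¹ ≡ 12 (mod 37), so λ ≡ 14.
  x = λ² - 33 - 30 = 196 - 63 ≡ 22; y = λ·(33 - 22) - 0 ≡ 6. → (22, 6)
double: tangent at (22, 6): λ = (3·22² + 22)/(2·6) ≡ 31/12. 12⁻¹ ≡ 34 (mod 37) since 12·34 = 408 ≡ 1, so λ ≡ 31·34 ≡ 18.
  x = λ² - 22 - 22 = 324 - 44 ≡ 21; y = λ·(22 - 21) - 6 ≡ 12. → (21, 12)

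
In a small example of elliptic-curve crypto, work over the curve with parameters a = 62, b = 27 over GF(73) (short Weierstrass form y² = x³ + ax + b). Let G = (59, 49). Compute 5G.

(47, 29)

Repeated addition: build up to 5G.
2G: tangent at (59, 49): λ = (3·59² + 62)/(2·49) ≡ 66/25. 25⁻¹ ≡ 38 (mod 73) since 25·38 = 950 ≡ 1, so λ ≡ 66·38 ≡ 26.
  x = λ² - 59 - 59 = 676 - 118 ≡ 47; y = λ·(59 - 47) - 49 ≡ 44. → (47, 44)
3G: (47, 44) + (59, 49). λ = (49 - 44)/(59 - 47) ≡ 5/12 mod 73. 12⁻¹ ≡ 67 (mod 73), so λ ≡ 43.
  x = λ² - 47 - 59 = 1849 - 106 ≡ 64; y = λ·(47 - 64) - 44 ≡ 28. → (64, 28)
4G: (64, 28) + (59, 49). λ = (49 - 28)/(59 - 64) ≡ 21/68 mod 73. 68⁻¹ ≡ 29 (mod 73), so λ ≡ 25.
  x = λ² - 64 - 59 = 625 - 123 ≡ 64; y = λ·(64 - 64) - 28 ≡ 45. → (64, 45)
5G: (64, 45) + (59, 49). λ = (49 - 45)/(59 - 64) ≡ 4/68 mod 73. 68⁻¹ ≡ 29 (mod 73), so λ ≡ 43.
  x = λ² - 64 - 59 = 1849 - 123 ≡ 47; y = λ·(64 - 47) - 45 ≡ 29. → (47, 29)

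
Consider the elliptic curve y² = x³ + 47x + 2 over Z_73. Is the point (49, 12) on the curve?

y² = 12² ≡ 71; x³ + 47x + 2 = 119954 ≡ 15 (mod 73). 71 ≠ 15.

no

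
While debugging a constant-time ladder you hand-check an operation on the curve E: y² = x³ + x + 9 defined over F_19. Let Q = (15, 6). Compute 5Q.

Double-and-add on 5 = (101)₂. Start with Q = (15, 6) for the leading 1-bit.
double: tangent at (15, 6): λ = (3·15² + 1)/(2·6) ≡ 11/12. 12⁻¹ ≡ 8 (mod 19), so λ ≡ 11·8 ≡ 12.
  x = λ² - 15 - 15 = 144 - 30 ≡ 0; y = λ·(15 - 0) - 6 ≡ 3. → (0, 3)
double: tangent at (0, 3): λ = (3·0² + 1)/(2·3) ≡ 1/6. 6⁻¹ ≡ 16 (mod 19), so λ ≡ 1·16 ≡ 16.
  x = λ² - 0 - 0 = 256 - 0 ≡ 9; y = λ·(0 - 9) - 3 ≡ 5. → (9, 5)
add Q: (9, 5) + (15, 6). λ = (6 - 5)/(15 - 9) ≡ 1/6 mod 19. 6⁻¹ ≡ 16 (mod 19), so λ ≡ 16.
  x = λ² - 9 - 15 = 256 - 24 ≡ 4; y = λ·(9 - 4) - 5 ≡ 18. → (4, 18)

(4, 18)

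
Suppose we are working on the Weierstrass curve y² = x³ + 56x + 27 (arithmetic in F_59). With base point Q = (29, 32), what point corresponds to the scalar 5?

Repeated addition: build up to 5Q.
2Q: tangent at (29, 32): λ = (3·29² + 56)/(2·32) ≡ 42/5. 5⁻¹ ≡ 12 (mod 59), so λ ≡ 42·12 ≡ 32.
  x = λ² - 29 - 29 = 1024 - 58 ≡ 22; y = λ·(29 - 22) - 32 ≡ 15. → (22, 15)
3Q: (22, 15) + (29, 32). λ = (32 - 15)/(29 - 22) ≡ 17/7 mod 59. 7⁻¹ ≡ 17 (mod 59), so λ ≡ 53.
  x = λ² - 22 - 29 = 2809 - 51 ≡ 44; y = λ·(22 - 44) - 15 ≡ 58. → (44, 58)
4Q: (44, 58) + (29, 32). λ = (32 - 58)/(29 - 44) ≡ 33/44 mod 59. 44⁻¹ ≡ 55 (mod 59), so λ ≡ 45.
  x = λ² - 44 - 29 = 2025 - 73 ≡ 5; y = λ·(44 - 5) - 58 ≡ 45. → (5, 45)
5Q: (5, 45) + (29, 32). λ = (32 - 45)/(29 - 5) ≡ 46/24 mod 59. 24⁻¹ ≡ 32 (mod 59) since 24·32 = 768 ≡ 1, so λ ≡ 56.
  x = λ² - 5 - 29 = 3136 - 34 ≡ 34; y = λ·(5 - 34) - 45 ≡ 42. → (34, 42)

(34, 42)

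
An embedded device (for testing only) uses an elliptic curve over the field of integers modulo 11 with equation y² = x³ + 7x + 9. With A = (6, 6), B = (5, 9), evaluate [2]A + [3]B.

First 2A:
Repeated addition: build up to 2A.
2A: tangent at (6, 6): λ = (3·6² + 7)/(2·6) ≡ 5/1. 1⁻¹ ≡ 1 (mod 11) since 1·1 = 1 ≡ 1, so λ ≡ 5·1 ≡ 5.
  x = λ² - 6 - 6 = 25 - 12 ≡ 2; y = λ·(6 - 2) - 6 ≡ 3. → (2, 3)
2A = (2, 3).
Next 3B:
Repeated addition: build up to 3B.
2B: tangent at (5, 9): λ = (3·5² + 7)/(2·9) ≡ 5/7. 7⁻¹ ≡ 8 (mod 11), so λ ≡ 5·8 ≡ 7.
  x = λ² - 5 - 5 = 49 - 10 ≡ 6; y = λ·(5 - 6) - 9 ≡ 6. → (6, 6)
3B: (6, 6) + (5, 9). λ = (9 - 6)/(5 - 6) ≡ 3/10 mod 11. 10⁻¹ ≡ 10 (mod 11), so λ ≡ 8.
  x = λ² - 6 - 5 = 64 - 11 ≡ 9; y = λ·(6 - 9) - 6 ≡ 3. → (9, 3)
3B = (9, 3).
Finally 2A + 3B:
(2, 3) + (9, 3). λ = (3 - 3)/(9 - 2) ≡ 0/7 mod 11. 7⁻¹ ≡ 8 (mod 11), so λ ≡ 0.
  x = λ² - 2 - 9 = 0 - 11 ≡ 0; y = λ·(2 - 0) - 3 ≡ 8. → (0, 8)

(0, 8)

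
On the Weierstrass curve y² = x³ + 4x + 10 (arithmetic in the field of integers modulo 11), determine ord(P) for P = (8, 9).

5

2P: tangent at (8, 9): λ = (3·8² + 4)/(2·9) ≡ 9/7. 7⁻¹ ≡ 8 (mod 11), so λ ≡ 9·8 ≡ 6.
  x = λ² - 8 - 8 = 36 - 16 ≡ 9; y = λ·(8 - 9) - 9 ≡ 7. → (9, 7)
3P: (9, 7) + (8, 9). λ = (9 - 7)/(8 - 9) ≡ 2/10 mod 11. 10⁻¹ ≡ 10 (mod 11), so λ ≡ 9.
  x = λ² - 9 - 8 = 81 - 17 ≡ 9; y = λ·(9 - 9) - 7 ≡ 4. → (9, 4)
4P: (9, 4) + (8, 9). λ = (9 - 4)/(8 - 9) ≡ 5/10 mod 11. 10⁻¹ ≡ 10 (mod 11) since 10·10 = 100 ≡ 1, so λ ≡ 6.
  x = λ² - 9 - 8 = 36 - 17 ≡ 8; y = λ·(9 - 8) - 4 ≡ 2. → (8, 2)
5P: (8, 2) + (8, 9): same x and y₁ ≡ -y₂, so the sum is O.
5P = O, so the order is 5.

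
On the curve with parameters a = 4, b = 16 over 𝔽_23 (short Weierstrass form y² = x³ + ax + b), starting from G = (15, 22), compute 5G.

(15, 1)

Repeated addition: build up to 5G.
2G: tangent at (15, 22): λ = (3·15² + 4)/(2·22) ≡ 12/21. 21⁻¹ ≡ 11 (mod 23) since 21·11 = 231 ≡ 1, so λ ≡ 12·11 ≡ 17.
  x = λ² - 15 - 15 = 289 - 30 ≡ 6; y = λ·(15 - 6) - 22 ≡ 16. → (6, 16)
3G: (6, 16) + (15, 22). λ = (22 - 16)/(15 - 6) ≡ 6/9 mod 23. 9⁻¹ ≡ 18 (mod 23), so λ ≡ 16.
  x = λ² - 6 - 15 = 256 - 21 ≡ 5; y = λ·(6 - 5) - 16 ≡ 0. → (5, 0)
4G: (5, 0) + (15, 22). λ = (22 - 0)/(15 - 5) ≡ 22/10 mod 23. 10⁻¹ ≡ 7 (mod 23), so λ ≡ 16.
  x = λ² - 5 - 15 = 256 - 20 ≡ 6; y = λ·(5 - 6) - 0 ≡ 7. → (6, 7)
5G: (6, 7) + (15, 22). λ = (22 - 7)/(15 - 6) ≡ 15/9 mod 23. 9⁻¹ ≡ 18 (mod 23), so λ ≡ 17.
  x = λ² - 6 - 15 = 289 - 21 ≡ 15; y = λ·(6 - 15) - 7 ≡ 1. → (15, 1)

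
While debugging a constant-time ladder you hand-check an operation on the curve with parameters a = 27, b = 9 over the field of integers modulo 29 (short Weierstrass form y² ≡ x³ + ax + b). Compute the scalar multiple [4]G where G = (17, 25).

(22, 17)

Double-and-add on 4 = (100)₂. Start with G = (17, 25) for the leading 1-bit.
double: tangent at (17, 25): λ = (3·17² + 27)/(2·25) ≡ 24/21. 21⁻¹ ≡ 18 (mod 29) since 21·18 = 378 ≡ 1, so λ ≡ 24·18 ≡ 26.
  x = λ² - 17 - 17 = 676 - 34 ≡ 4; y = λ·(17 - 4) - 25 ≡ 23. → (4, 23)
double: tangent at (4, 23): λ = (3·4² + 27)/(2·23) ≡ 17/17. 17⁻¹ ≡ 12 (mod 29) since 17·12 = 204 ≡ 1, so λ ≡ 17·12 ≡ 1.
  x = λ² - 4 - 4 = 1 - 8 ≡ 22; y = λ·(4 - 22) - 23 ≡ 17. → (22, 17)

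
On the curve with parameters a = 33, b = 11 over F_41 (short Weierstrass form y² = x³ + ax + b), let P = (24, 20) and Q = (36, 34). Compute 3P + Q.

First 3P:
Repeated addition: build up to 3P.
2P: tangent at (24, 20): λ = (3·24² + 33)/(2·20) ≡ 39/40. 40⁻¹ ≡ 40 (mod 41) since 40·40 = 1600 ≡ 1, so λ ≡ 39·40 ≡ 2.
  x = λ² - 24 - 24 = 4 - 48 ≡ 38; y = λ·(24 - 38) - 20 ≡ 34. → (38, 34)
3P: (38, 34) + (24, 20). λ = (20 - 34)/(24 - 38) ≡ 27/27 mod 41. 27⁻¹ ≡ 38 (mod 41), so λ ≡ 1.
  x = λ² - 38 - 24 = 1 - 62 ≡ 21; y = λ·(38 - 21) - 34 ≡ 24. → (21, 24)
3P = (21, 24).
Finally 3P + Q:
(21, 24) + (36, 34). λ = (34 - 24)/(36 - 21) ≡ 10/15 mod 41. 15⁻¹ ≡ 11 (mod 41) since 15·11 = 165 ≡ 1, so λ ≡ 28.
  x = λ² - 21 - 36 = 784 - 57 ≡ 30; y = λ·(21 - 30) - 24 ≡ 11. → (30, 11)

(30, 11)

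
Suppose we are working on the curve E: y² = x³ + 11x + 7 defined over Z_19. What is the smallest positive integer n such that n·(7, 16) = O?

9

2P: tangent at (7, 16): λ = (3·7² + 11)/(2·16) ≡ 6/13. 13⁻¹ ≡ 3 (mod 19), so λ ≡ 6·3 ≡ 18.
  x = λ² - 7 - 7 = 324 - 14 ≡ 6; y = λ·(7 - 6) - 16 ≡ 2. → (6, 2)
3P: (6, 2) + (7, 16). λ = (16 - 2)/(7 - 6) ≡ 14/1 mod 19. 1⁻¹ ≡ 1 (mod 19), so λ ≡ 14.
  x = λ² - 6 - 7 = 196 - 13 ≡ 12; y = λ·(6 - 12) - 2 ≡ 9. → (12, 9)
4P: (12, 9) + (7, 16). λ = (16 - 9)/(7 - 12) ≡ 7/14 mod 19. 14⁻¹ ≡ 15 (mod 19), so λ ≡ 10.
  x = λ² - 12 - 7 = 100 - 19 ≡ 5; y = λ·(12 - 5) - 9 ≡ 4. → (5, 4)
5P: (5, 4) + (7, 16). λ = (16 - 4)/(7 - 5) ≡ 12/2 mod 19. 2⁻¹ ≡ 10 (mod 19), so λ ≡ 6.
  x = λ² - 5 - 7 = 36 - 12 ≡ 5; y = λ·(5 - 5) - 4 ≡ 15. → (5, 15)
6P: (5, 15) + (7, 16). λ = (16 - 15)/(7 - 5) ≡ 1/2 mod 19. 2⁻¹ ≡ 10 (mod 19), so λ ≡ 10.
  x = λ² - 5 - 7 = 100 - 12 ≡ 12; y = λ·(5 - 12) - 15 ≡ 10. → (12, 10)
7P: (12, 10) + (7, 16). λ = (16 - 10)/(7 - 12) ≡ 6/14 mod 19. 14⁻¹ ≡ 15 (mod 19), so λ ≡ 14.
  x = λ² - 12 - 7 = 196 - 19 ≡ 6; y = λ·(12 - 6) - 10 ≡ 17. → (6, 17)
8P: (6, 17) + (7, 16). λ = (16 - 17)/(7 - 6) ≡ 18/1 mod 19. 1⁻¹ ≡ 1 (mod 19) since 1·1 = 1 ≡ 1, so λ ≡ 18.
  x = λ² - 6 - 7 = 324 - 13 ≡ 7; y = λ·(6 - 7) - 17 ≡ 3. → (7, 3)
9P: (7, 3) + (7, 16): same x and y₁ ≡ -y₂, so the sum is O.
9P = O, so the order is 9.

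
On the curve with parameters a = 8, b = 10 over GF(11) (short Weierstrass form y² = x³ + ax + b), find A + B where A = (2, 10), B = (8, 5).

(2, 10) + (8, 5). λ = (5 - 10)/(8 - 2) ≡ 6/6 mod 11. 6⁻¹ ≡ 2 (mod 11), so λ ≡ 1.
  x = λ² - 2 - 8 = 1 - 10 ≡ 2; y = λ·(2 - 2) - 10 ≡ 1. → (2, 1)

(2, 1)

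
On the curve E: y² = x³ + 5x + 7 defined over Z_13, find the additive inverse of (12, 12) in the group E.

(12, 1)

-(12, 12) = (12, -12 mod 13) = (12, 1).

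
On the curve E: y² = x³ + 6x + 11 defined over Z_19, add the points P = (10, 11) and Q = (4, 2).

(12, 5)

(10, 11) + (4, 2). λ = (2 - 11)/(4 - 10) ≡ 10/13 mod 19. 13⁻¹ ≡ 3 (mod 19), so λ ≡ 11.
  x = λ² - 10 - 4 = 121 - 14 ≡ 12; y = λ·(10 - 12) - 11 ≡ 5. → (12, 5)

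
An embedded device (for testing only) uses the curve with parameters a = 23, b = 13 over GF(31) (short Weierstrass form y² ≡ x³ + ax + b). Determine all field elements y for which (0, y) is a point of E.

x³ + 23x + 13 = 13 ≡ 13 (mod 31).
13 is a non-residue mod 31; no y exists.

none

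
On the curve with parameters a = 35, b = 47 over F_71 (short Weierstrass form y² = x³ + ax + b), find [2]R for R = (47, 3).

tangent at (47, 3): λ = (3·47² + 35)/(2·3) ≡ 59/6. 6⁻¹ ≡ 12 (mod 71) since 6·12 = 72 ≡ 1, so λ ≡ 59·12 ≡ 69.
  x = λ² - 47 - 47 = 4761 - 94 ≡ 52; y = λ·(47 - 52) - 3 ≡ 7. → (52, 7)

(52, 7)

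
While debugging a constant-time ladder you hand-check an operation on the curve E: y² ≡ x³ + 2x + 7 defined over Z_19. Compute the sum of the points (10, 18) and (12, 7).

(10, 18) + (12, 7). λ = (7 - 18)/(12 - 10) ≡ 8/2 mod 19. 2⁻¹ ≡ 10 (mod 19), so λ ≡ 4.
  x = λ² - 10 - 12 = 16 - 22 ≡ 13; y = λ·(10 - 13) - 18 ≡ 8. → (13, 8)

(13, 8)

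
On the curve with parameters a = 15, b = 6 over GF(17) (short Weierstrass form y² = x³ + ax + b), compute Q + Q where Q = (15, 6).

(8, 14)

tangent at (15, 6): λ = (3·15² + 15)/(2·6) ≡ 10/12. 12⁻¹ ≡ 10 (mod 17), so λ ≡ 10·10 ≡ 15.
  x = λ² - 15 - 15 = 225 - 30 ≡ 8; y = λ·(15 - 8) - 6 ≡ 14. → (8, 14)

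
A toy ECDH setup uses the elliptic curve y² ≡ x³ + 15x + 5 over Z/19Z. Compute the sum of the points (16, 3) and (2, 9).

(16, 3) + (2, 9). λ = (9 - 3)/(2 - 16) ≡ 6/5 mod 19. 5⁻¹ ≡ 4 (mod 19), so λ ≡ 5.
  x = λ² - 16 - 2 = 25 - 18 ≡ 7; y = λ·(16 - 7) - 3 ≡ 4. → (7, 4)

(7, 4)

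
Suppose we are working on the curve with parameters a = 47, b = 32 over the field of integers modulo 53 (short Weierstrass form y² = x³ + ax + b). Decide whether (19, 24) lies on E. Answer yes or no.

y² = 24² ≡ 46; x³ + 47x + 32 = 7784 ≡ 46 (mod 53). 46 = 46.

yes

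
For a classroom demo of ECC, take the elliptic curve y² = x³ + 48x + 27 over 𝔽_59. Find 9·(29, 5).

Write Q = (29, 5).
Double-and-add on 9 = (1001)₂. Start with Q = (29, 5) for the leading 1-bit.
double: tangent at (29, 5): λ = (3·29² + 48)/(2·5) ≡ 34/10. 10⁻¹ ≡ 6 (mod 59), so λ ≡ 34·6 ≡ 27.
  x = λ² - 29 - 29 = 729 - 58 ≡ 22; y = λ·(29 - 22) - 5 ≡ 7. → (22, 7)
double: tangent at (22, 7): λ = (3·22² + 48)/(2·7) ≡ 25/14. 14⁻¹ ≡ 38 (mod 59) since 14·38 = 532 ≡ 1, so λ ≡ 25·38 ≡ 6.
  x = λ² - 22 - 22 = 36 - 44 ≡ 51; y = λ·(22 - 51) - 7 ≡ 55. → (51, 55)
double: tangent at (51, 55): λ = (3·51² + 48)/(2·55) ≡ 4/51. 51⁻¹ ≡ 22 (mod 59) since 51·22 = 1122 ≡ 1, so λ ≡ 4·22 ≡ 29.
  x = λ² - 51 - 51 = 841 - 102 ≡ 31; y = λ·(51 - 31) - 55 ≡ 53. → (31, 53)
add Q: (31, 53) + (29, 5). λ = (5 - 53)/(29 - 31) ≡ 11/57 mod 59. 57⁻¹ ≡ 29 (mod 59) since 57·29 = 1653 ≡ 1, so λ ≡ 24.
  x = λ² - 31 - 29 = 576 - 60 ≡ 44; y = λ·(31 - 44) - 53 ≡ 48. → (44, 48)

(44, 48)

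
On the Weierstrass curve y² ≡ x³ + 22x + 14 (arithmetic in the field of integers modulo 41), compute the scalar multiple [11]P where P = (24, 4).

Repeated addition: build up to 11P.
2P: tangent at (24, 4): λ = (3·24² + 22)/(2·4) ≡ 28/8. 8⁻¹ ≡ 36 (mod 41) since 8·36 = 288 ≡ 1, so λ ≡ 28·36 ≡ 24.
  x = λ² - 24 - 24 = 576 - 48 ≡ 36; y = λ·(24 - 36) - 4 ≡ 36. → (36, 36)
3P: (36, 36) + (24, 4). λ = (4 - 36)/(24 - 36) ≡ 9/29 mod 41. 29⁻¹ ≡ 17 (mod 41) since 29·17 = 493 ≡ 1, so λ ≡ 30.
  x = λ² - 36 - 24 = 900 - 60 ≡ 20; y = λ·(36 - 20) - 36 ≡ 34. → (20, 34)
4P: (20, 34) + (24, 4). λ = (4 - 34)/(24 - 20) ≡ 11/4 mod 41. 4⁻¹ ≡ 31 (mod 41), so λ ≡ 13.
  x = λ² - 20 - 24 = 169 - 44 ≡ 2; y = λ·(20 - 2) - 34 ≡ 36. → (2, 36)
5P: (2, 36) + (24, 4). λ = (4 - 36)/(24 - 2) ≡ 9/22 mod 41. 22⁻¹ ≡ 28 (mod 41), so λ ≡ 6.
  x = λ² - 2 - 24 = 36 - 26 ≡ 10; y = λ·(2 - 10) - 36 ≡ 39. → (10, 39)
6P: (10, 39) + (24, 4). λ = (4 - 39)/(24 - 10) ≡ 6/14 mod 41. 14⁻¹ ≡ 3 (mod 41) since 14·3 = 42 ≡ 1, so λ ≡ 18.
  x = λ² - 10 - 24 = 324 - 34 ≡ 3; y = λ·(10 - 3) - 39 ≡ 5. → (3, 5)
7P: (3, 5) + (24, 4). λ = (4 - 5)/(24 - 3) ≡ 40/21 mod 41. 21⁻¹ ≡ 2 (mod 41) since 21·2 = 42 ≡ 1, so λ ≡ 39.
  x = λ² - 3 - 24 = 1521 - 27 ≡ 18; y = λ·(3 - 18) - 5 ≡ 25. → (18, 25)
8P: (18, 25) + (24, 4). λ = (4 - 25)/(24 - 18) ≡ 20/6 mod 41. 6⁻¹ ≡ 7 (mod 41) since 6·7 = 42 ≡ 1, so λ ≡ 17.
  x = λ² - 18 - 24 = 289 - 42 ≡ 1; y = λ·(18 - 1) - 25 ≡ 18. → (1, 18)
9P: (1, 18) + (24, 4). λ = (4 - 18)/(24 - 1) ≡ 27/23 mod 41. 23⁻¹ ≡ 25 (mod 41), so λ ≡ 19.
  x = λ² - 1 - 24 = 361 - 25 ≡ 8; y = λ·(1 - 8) - 18 ≡ 13. → (8, 13)
10P: (8, 13) + (24, 4). λ = (4 - 13)/(24 - 8) ≡ 32/16 mod 41. 16⁻¹ ≡ 18 (mod 41), so λ ≡ 2.
  x = λ² - 8 - 24 = 4 - 32 ≡ 13; y = λ·(8 - 13) - 13 ≡ 18. → (13, 18)
11P: (13, 18) + (24, 4). λ = (4 - 18)/(24 - 13) ≡ 27/11 mod 41. 11⁻¹ ≡ 15 (mod 41), so λ ≡ 36.
  x = λ² - 13 - 24 = 1296 - 37 ≡ 29; y = λ·(13 - 29) - 18 ≡ 21. → (29, 21)

(29, 21)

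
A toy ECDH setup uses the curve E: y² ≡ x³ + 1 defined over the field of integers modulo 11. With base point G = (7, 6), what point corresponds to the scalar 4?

Double-and-add on 4 = (100)₂. Start with G = (7, 6) for the leading 1-bit.
double: tangent at (7, 6): λ = (3·7² + 0)/(2·6) ≡ 4/1. 1⁻¹ ≡ 1 (mod 11), so λ ≡ 4·1 ≡ 4.
  x = λ² - 7 - 7 = 16 - 14 ≡ 2; y = λ·(7 - 2) - 6 ≡ 3. → (2, 3)
double: tangent at (2, 3): λ = (3·2² + 0)/(2·3) ≡ 1/6. 6⁻¹ ≡ 2 (mod 11) since 6·2 = 12 ≡ 1, so λ ≡ 1·2 ≡ 2.
  x = λ² - 2 - 2 = 4 - 4 ≡ 0; y = λ·(2 - 0) - 3 ≡ 1. → (0, 1)

(0, 1)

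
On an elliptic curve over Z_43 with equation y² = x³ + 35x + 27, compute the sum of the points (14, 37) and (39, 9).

(11, 25)

(14, 37) + (39, 9). λ = (9 - 37)/(39 - 14) ≡ 15/25 mod 43. 25⁻¹ ≡ 31 (mod 43), so λ ≡ 35.
  x = λ² - 14 - 39 = 1225 - 53 ≡ 11; y = λ·(14 - 11) - 37 ≡ 25. → (11, 25)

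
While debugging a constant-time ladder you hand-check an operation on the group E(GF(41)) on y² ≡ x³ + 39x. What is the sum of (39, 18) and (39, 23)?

O

The two points share x = 39 and their y-coordinates satisfy 18 + 23 ≡ 0 (mod 41), so they are inverses. Their sum is 𝒪.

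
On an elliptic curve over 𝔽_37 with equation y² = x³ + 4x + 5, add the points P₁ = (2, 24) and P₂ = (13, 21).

(34, 15)

(2, 24) + (13, 21). λ = (21 - 24)/(13 - 2) ≡ 34/11 mod 37. 11⁻¹ ≡ 27 (mod 37), so λ ≡ 30.
  x = λ² - 2 - 13 = 900 - 15 ≡ 34; y = λ·(2 - 34) - 24 ≡ 15. → (34, 15)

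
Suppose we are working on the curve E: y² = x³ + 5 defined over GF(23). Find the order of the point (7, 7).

12

2P: tangent at (7, 7): λ = (3·7² + 0)/(2·7) ≡ 9/14. 14⁻¹ ≡ 5 (mod 23), so λ ≡ 9·5 ≡ 22.
  x = λ² - 7 - 7 = 484 - 14 ≡ 10; y = λ·(7 - 10) - 7 ≡ 19. → (10, 19)
3P: (10, 19) + (7, 7). λ = (7 - 19)/(7 - 10) ≡ 11/20 mod 23. 20⁻¹ ≡ 15 (mod 23) since 20·15 = 300 ≡ 1, so λ ≡ 4.
  x = λ² - 10 - 7 = 16 - 17 ≡ 22; y = λ·(10 - 22) - 19 ≡ 2. → (22, 2)
4P: (22, 2) + (7, 7). λ = (7 - 2)/(7 - 22) ≡ 5/8 mod 23. 8⁻¹ ≡ 3 (mod 23) since 8·3 = 24 ≡ 1, so λ ≡ 15.
  x = λ² - 22 - 7 = 225 - 29 ≡ 12; y = λ·(22 - 12) - 2 ≡ 10. → (12, 10)
5P: (12, 10) + (7, 7). λ = (7 - 10)/(7 - 12) ≡ 20/18 mod 23. 18⁻¹ ≡ 9 (mod 23) since 18·9 = 162 ≡ 1, so λ ≡ 19.
  x = λ² - 12 - 7 = 361 - 19 ≡ 20; y = λ·(12 - 20) - 10 ≡ 22. → (20, 22)
6P: (20, 22) + (7, 7). λ = (7 - 22)/(7 - 20) ≡ 8/10 mod 23. 10⁻¹ ≡ 7 (mod 23), so λ ≡ 10.
  x = λ² - 20 - 7 = 100 - 27 ≡ 4; y = λ·(20 - 4) - 22 ≡ 0. → (4, 0)
7P: (4, 0) + (7, 7). λ = (7 - 0)/(7 - 4) ≡ 7/3 mod 23. 3⁻¹ ≡ 8 (mod 23), so λ ≡ 10.
  x = λ² - 4 - 7 = 100 - 11 ≡ 20; y = λ·(4 - 20) - 0 ≡ 1. → (20, 1)
8P: (20, 1) + (7, 7). λ = (7 - 1)/(7 - 20) ≡ 6/10 mod 23. 10⁻¹ ≡ 7 (mod 23) since 10·7 = 70 ≡ 1, so λ ≡ 19.
  x = λ² - 20 - 7 = 361 - 27 ≡ 12; y = λ·(20 - 12) - 1 ≡ 13. → (12, 13)
9P: (12, 13) + (7, 7). λ = (7 - 13)/(7 - 12) ≡ 17/18 mod 23. 18⁻¹ ≡ 9 (mod 23), so λ ≡ 15.
  x = λ² - 12 - 7 = 225 - 19 ≡ 22; y = λ·(12 - 22) - 13 ≡ 21. → (22, 21)
10P: (22, 21) + (7, 7). λ = (7 - 21)/(7 - 22) ≡ 9/8 mod 23. 8⁻¹ ≡ 3 (mod 23), so λ ≡ 4.
  x = λ² - 22 - 7 = 16 - 29 ≡ 10; y = λ·(22 - 10) - 21 ≡ 4. → (10, 4)
11P: (10, 4) + (7, 7). λ = (7 - 4)/(7 - 10) ≡ 3/20 mod 23. 20⁻¹ ≡ 15 (mod 23) since 20·15 = 300 ≡ 1, so λ ≡ 22.
  x = λ² - 10 - 7 = 484 - 17 ≡ 7; y = λ·(10 - 7) - 4 ≡ 16. → (7, 16)
12P: (7, 16) + (7, 7): same x and y₁ ≡ -y₂, so the sum is the point at infinity.
12P = the point at infinity, so the order is 12.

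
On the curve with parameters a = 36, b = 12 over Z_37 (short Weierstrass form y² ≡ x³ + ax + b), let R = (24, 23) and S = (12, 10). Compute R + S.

(5, 13)

(24, 23) + (12, 10). λ = (10 - 23)/(12 - 24) ≡ 24/25 mod 37. 25⁻¹ ≡ 3 (mod 37), so λ ≡ 35.
  x = λ² - 24 - 12 = 1225 - 36 ≡ 5; y = λ·(24 - 5) - 23 ≡ 13. → (5, 13)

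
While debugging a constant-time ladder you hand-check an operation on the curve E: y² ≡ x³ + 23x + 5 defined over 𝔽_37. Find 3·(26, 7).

(3, 8)

Write Q = (26, 7).
Repeated addition: build up to 3Q.
2Q: tangent at (26, 7): λ = (3·26² + 23)/(2·7) ≡ 16/14. 14⁻¹ ≡ 8 (mod 37), so λ ≡ 16·8 ≡ 17.
  x = λ² - 26 - 26 = 289 - 52 ≡ 15; y = λ·(26 - 15) - 7 ≡ 32. → (15, 32)
3Q: (15, 32) + (26, 7). λ = (7 - 32)/(26 - 15) ≡ 12/11 mod 37. 11⁻¹ ≡ 27 (mod 37) since 11·27 = 297 ≡ 1, so λ ≡ 28.
  x = λ² - 15 - 26 = 784 - 41 ≡ 3; y = λ·(15 - 3) - 32 ≡ 8. → (3, 8)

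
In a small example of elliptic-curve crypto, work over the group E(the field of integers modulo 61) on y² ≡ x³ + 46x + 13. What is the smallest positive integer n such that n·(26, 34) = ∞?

7

2P: tangent at (26, 34): λ = (3·26² + 46)/(2·34) ≡ 0/7. 7⁻¹ ≡ 35 (mod 61), so λ ≡ 0·35 ≡ 0.
  x = λ² - 26 - 26 = 0 - 52 ≡ 9; y = λ·(26 - 9) - 34 ≡ 27. → (9, 27)
3P: (9, 27) + (26, 34). λ = (34 - 27)/(26 - 9) ≡ 7/17 mod 61. 17⁻¹ ≡ 18 (mod 61), so λ ≡ 4.
  x = λ² - 9 - 26 = 16 - 35 ≡ 42; y = λ·(9 - 42) - 27 ≡ 24. → (42, 24)
4P: (42, 24) + (26, 34). λ = (34 - 24)/(26 - 42) ≡ 10/45 mod 61. 45⁻¹ ≡ 19 (mod 61) since 45·19 = 855 ≡ 1, so λ ≡ 7.
  x = λ² - 42 - 26 = 49 - 68 ≡ 42; y = λ·(42 - 42) - 24 ≡ 37. → (42, 37)
5P: (42, 37) + (26, 34). λ = (34 - 37)/(26 - 42) ≡ 58/45 mod 61. 45⁻¹ ≡ 19 (mod 61) since 45·19 = 855 ≡ 1, so λ ≡ 4.
  x = λ² - 42 - 26 = 16 - 68 ≡ 9; y = λ·(42 - 9) - 37 ≡ 34. → (9, 34)
6P: (9, 34) + (26, 34). λ = (34 - 34)/(26 - 9) ≡ 0/17 mod 61. 17⁻¹ ≡ 18 (mod 61), so λ ≡ 0.
  x = λ² - 9 - 26 = 0 - 35 ≡ 26; y = λ·(9 - 26) - 34 ≡ 27. → (26, 27)
7P: (26, 27) + (26, 34): same x and y₁ ≡ -y₂, so the sum is ∞.
7P = ∞, so the order is 7.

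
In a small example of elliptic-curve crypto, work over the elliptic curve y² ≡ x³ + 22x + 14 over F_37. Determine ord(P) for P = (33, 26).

2P: tangent at (33, 26): λ = (3·33² + 22)/(2·26) ≡ 33/15. 15⁻¹ ≡ 5 (mod 37) since 15·5 = 75 ≡ 1, so λ ≡ 33·5 ≡ 17.
  x = λ² - 33 - 33 = 289 - 66 ≡ 1; y = λ·(33 - 1) - 26 ≡ 0. → (1, 0)
3P: (1, 0) + (33, 26). λ = (26 - 0)/(33 - 1) ≡ 26/32 mod 37. 32⁻¹ ≡ 22 (mod 37), so λ ≡ 17.
  x = λ² - 1 - 33 = 289 - 34 ≡ 33; y = λ·(1 - 33) - 0 ≡ 11. → (33, 11)
4P: (33, 11) + (33, 26): same x and y₁ ≡ -y₂, so the sum is the point at infinity.
4P = the point at infinity, so the order is 4.

4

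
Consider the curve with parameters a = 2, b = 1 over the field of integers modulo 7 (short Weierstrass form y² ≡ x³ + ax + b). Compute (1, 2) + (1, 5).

O

The two points share x = 1 and their y-coordinates satisfy 2 + 5 ≡ 0 (mod 7), so they are inverses. Their sum is 𝒪.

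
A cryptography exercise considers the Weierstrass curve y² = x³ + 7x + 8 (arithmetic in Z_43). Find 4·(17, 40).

(8, 19)

Write Q = (17, 40).
Repeated addition: build up to 4Q.
2Q: tangent at (17, 40): λ = (3·17² + 7)/(2·40) ≡ 14/37. 37⁻¹ ≡ 7 (mod 43), so λ ≡ 14·7 ≡ 12.
  x = λ² - 17 - 17 = 144 - 34 ≡ 24; y = λ·(17 - 24) - 40 ≡ 5. → (24, 5)
3Q: (24, 5) + (17, 40). λ = (40 - 5)/(17 - 24) ≡ 35/36 mod 43. 36⁻¹ ≡ 6 (mod 43), so λ ≡ 38.
  x = λ² - 24 - 17 = 1444 - 41 ≡ 27; y = λ·(24 - 27) - 5 ≡ 10. → (27, 10)
4Q: (27, 10) + (17, 40). λ = (40 - 10)/(17 - 27) ≡ 30/33 mod 43. 33⁻¹ ≡ 30 (mod 43), so λ ≡ 40.
  x = λ² - 27 - 17 = 1600 - 44 ≡ 8; y = λ·(27 - 8) - 10 ≡ 19. → (8, 19)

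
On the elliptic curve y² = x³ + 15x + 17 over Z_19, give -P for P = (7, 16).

(7, 3)

-(7, 16) = (7, -16 mod 19) = (7, 3).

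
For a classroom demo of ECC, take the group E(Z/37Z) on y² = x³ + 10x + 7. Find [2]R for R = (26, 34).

tangent at (26, 34): λ = (3·26² + 10)/(2·34) ≡ 3/31. 31⁻¹ ≡ 6 (mod 37) since 31·6 = 186 ≡ 1, so λ ≡ 3·6 ≡ 18.
  x = λ² - 26 - 26 = 324 - 52 ≡ 13; y = λ·(26 - 13) - 34 ≡ 15. → (13, 15)

(13, 15)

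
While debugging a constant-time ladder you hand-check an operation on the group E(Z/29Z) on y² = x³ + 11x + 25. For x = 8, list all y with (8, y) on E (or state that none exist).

x³ + 11x + 25 = 625 ≡ 16 (mod 29).
Square roots of 16 mod 29: 4 and 25 (since 4² = 16 ≡ 16).

4, 25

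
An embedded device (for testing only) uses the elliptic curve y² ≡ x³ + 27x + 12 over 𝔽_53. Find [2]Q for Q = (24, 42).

(48, 32)

tangent at (24, 42): λ = (3·24² + 27)/(2·42) ≡ 6/31. 31⁻¹ ≡ 12 (mod 53) since 31·12 = 372 ≡ 1, so λ ≡ 6·12 ≡ 19.
  x = λ² - 24 - 24 = 361 - 48 ≡ 48; y = λ·(24 - 48) - 42 ≡ 32. → (48, 32)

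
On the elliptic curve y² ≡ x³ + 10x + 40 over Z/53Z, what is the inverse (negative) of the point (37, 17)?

-(37, 17) = (37, -17 mod 53) = (37, 36).

(37, 36)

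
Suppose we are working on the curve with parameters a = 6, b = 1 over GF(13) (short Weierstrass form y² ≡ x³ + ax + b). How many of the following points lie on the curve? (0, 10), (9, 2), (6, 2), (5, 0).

2

(0, 10): 10² ≡ 9, rhs ≡ 1 → off.
(9, 2): 2² ≡ 4, rhs ≡ 4 → on.
(6, 2): 2² ≡ 4, rhs ≡ 6 → off.
(5, 0): 0² ≡ 0, rhs ≡ 0 → on.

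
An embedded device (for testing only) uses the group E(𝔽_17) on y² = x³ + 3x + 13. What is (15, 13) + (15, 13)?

tangent at (15, 13): λ = (3·15² + 3)/(2·13) ≡ 15/9. 9⁻¹ ≡ 2 (mod 17), so λ ≡ 15·2 ≡ 13.
  x = λ² - 15 - 15 = 169 - 30 ≡ 3; y = λ·(15 - 3) - 13 ≡ 7. → (3, 7)

(3, 7)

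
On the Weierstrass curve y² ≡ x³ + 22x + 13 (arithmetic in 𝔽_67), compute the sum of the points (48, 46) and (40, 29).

(39, 15)

(48, 46) + (40, 29). λ = (29 - 46)/(40 - 48) ≡ 50/59 mod 67. 59⁻¹ ≡ 25 (mod 67), so λ ≡ 44.
  x = λ² - 48 - 40 = 1936 - 88 ≡ 39; y = λ·(48 - 39) - 46 ≡ 15. → (39, 15)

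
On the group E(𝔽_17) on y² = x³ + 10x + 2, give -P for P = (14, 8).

(14, 9)

-(14, 8) = (14, -8 mod 17) = (14, 9).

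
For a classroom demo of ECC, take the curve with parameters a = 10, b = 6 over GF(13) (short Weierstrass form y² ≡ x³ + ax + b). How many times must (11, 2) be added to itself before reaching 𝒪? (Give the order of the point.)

7

2P: tangent at (11, 2): λ = (3·11² + 10)/(2·2) ≡ 9/4. 4⁻¹ ≡ 10 (mod 13), so λ ≡ 9·10 ≡ 12.
  x = λ² - 11 - 11 = 144 - 22 ≡ 5; y = λ·(11 - 5) - 2 ≡ 5. → (5, 5)
3P: (5, 5) + (11, 2). λ = (2 - 5)/(11 - 5) ≡ 10/6 mod 13. 6⁻¹ ≡ 11 (mod 13), so λ ≡ 6.
  x = λ² - 5 - 11 = 36 - 16 ≡ 7; y = λ·(5 - 7) - 5 ≡ 9. → (7, 9)
4P: (7, 9) + (11, 2). λ = (2 - 9)/(11 - 7) ≡ 6/4 mod 13. 4⁻¹ ≡ 10 (mod 13) since 4·10 = 40 ≡ 1, so λ ≡ 8.
  x = λ² - 7 - 11 = 64 - 18 ≡ 7; y = λ·(7 - 7) - 9 ≡ 4. → (7, 4)
5P: (7, 4) + (11, 2). λ = (2 - 4)/(11 - 7) ≡ 11/4 mod 13. 4⁻¹ ≡ 10 (mod 13), so λ ≡ 6.
  x = λ² - 7 - 11 = 36 - 18 ≡ 5; y = λ·(7 - 5) - 4 ≡ 8. → (5, 8)
6P: (5, 8) + (11, 2). λ = (2 - 8)/(11 - 5) ≡ 7/6 mod 13. 6⁻¹ ≡ 11 (mod 13), so λ ≡ 12.
  x = λ² - 5 - 11 = 144 - 16 ≡ 11; y = λ·(5 - 11) - 8 ≡ 11. → (11, 11)
7P: (11, 11) + (11, 2): same x and y₁ ≡ -y₂, so the sum is 𝒪.
7P = 𝒪, so the order is 7.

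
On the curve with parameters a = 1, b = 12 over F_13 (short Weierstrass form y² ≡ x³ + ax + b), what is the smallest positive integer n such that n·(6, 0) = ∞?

2P: (6, 0) + (6, 0): same x and y₁ ≡ -y₂, so the sum is ∞.
2P = ∞, so the order is 2.

2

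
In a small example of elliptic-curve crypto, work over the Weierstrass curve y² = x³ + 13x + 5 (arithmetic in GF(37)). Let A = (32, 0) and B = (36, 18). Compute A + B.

(32, 0) + (36, 18). λ = (18 - 0)/(36 - 32) ≡ 18/4 mod 37. 4⁻¹ ≡ 28 (mod 37), so λ ≡ 23.
  x = λ² - 32 - 36 = 529 - 68 ≡ 17; y = λ·(32 - 17) - 0 ≡ 12. → (17, 12)

(17, 12)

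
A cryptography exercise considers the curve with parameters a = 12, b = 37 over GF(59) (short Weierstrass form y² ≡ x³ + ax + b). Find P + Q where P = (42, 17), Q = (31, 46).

(42, 17) + (31, 46). λ = (46 - 17)/(31 - 42) ≡ 29/48 mod 59. 48⁻¹ ≡ 16 (mod 59) since 48·16 = 768 ≡ 1, so λ ≡ 51.
  x = λ² - 42 - 31 = 2601 - 73 ≡ 50; y = λ·(42 - 50) - 17 ≡ 47. → (50, 47)

(50, 47)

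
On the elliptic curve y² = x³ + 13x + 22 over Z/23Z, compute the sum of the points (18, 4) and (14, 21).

(22, 13)

(18, 4) + (14, 21). λ = (21 - 4)/(14 - 18) ≡ 17/19 mod 23. 19⁻¹ ≡ 17 (mod 23), so λ ≡ 13.
  x = λ² - 18 - 14 = 169 - 32 ≡ 22; y = λ·(18 - 22) - 4 ≡ 13. → (22, 13)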